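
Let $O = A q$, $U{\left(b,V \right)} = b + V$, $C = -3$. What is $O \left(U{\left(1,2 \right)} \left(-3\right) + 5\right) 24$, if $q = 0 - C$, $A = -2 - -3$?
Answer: $-288$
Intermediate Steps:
$U{\left(b,V \right)} = V + b$
$A = 1$ ($A = -2 + 3 = 1$)
$q = 3$ ($q = 0 - -3 = 0 + 3 = 3$)
$O = 3$ ($O = 1 \cdot 3 = 3$)
$O \left(U{\left(1,2 \right)} \left(-3\right) + 5\right) 24 = 3 \left(\left(2 + 1\right) \left(-3\right) + 5\right) 24 = 3 \left(3 \left(-3\right) + 5\right) 24 = 3 \left(-9 + 5\right) 24 = 3 \left(-4\right) 24 = \left(-12\right) 24 = -288$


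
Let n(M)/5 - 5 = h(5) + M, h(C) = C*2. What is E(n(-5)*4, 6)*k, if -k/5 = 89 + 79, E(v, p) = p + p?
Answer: -10080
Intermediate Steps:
h(C) = 2*C
n(M) = 75 + 5*M (n(M) = 25 + 5*(2*5 + M) = 25 + 5*(10 + M) = 25 + (50 + 5*M) = 75 + 5*M)
E(v, p) = 2*p
k = -840 (k = -5*(89 + 79) = -5*168 = -840)
E(n(-5)*4, 6)*k = (2*6)*(-840) = 12*(-840) = -10080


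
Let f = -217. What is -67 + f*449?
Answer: -97500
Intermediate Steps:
-67 + f*449 = -67 - 217*449 = -67 - 97433 = -97500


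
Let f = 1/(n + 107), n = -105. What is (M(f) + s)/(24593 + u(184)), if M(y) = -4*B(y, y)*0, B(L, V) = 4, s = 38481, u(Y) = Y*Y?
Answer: 12827/19483 ≈ 0.65837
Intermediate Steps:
u(Y) = Y**2
f = 1/2 (f = 1/(-105 + 107) = 1/2 ≈ 0.50000)
M(y) = 0 (M(y) = -4*4*0 = -16*0 = 0)
(M(f) + s)/(24593 + u(184)) = (0 + 38481)/(24593 + 184**2) = 38481/(24593 + 33856) = 38481/58449 = 38481*(1/58449) = 12827/19483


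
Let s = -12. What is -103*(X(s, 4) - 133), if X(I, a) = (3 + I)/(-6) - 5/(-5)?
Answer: 26883/2 ≈ 13442.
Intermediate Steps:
X(I, a) = ½ - I/6 (X(I, a) = (3 + I)*(-⅙) - 5*(-⅕) = (-½ - I/6) + 1 = ½ - I/6)
-103*(X(s, 4) - 133) = -103*((½ - ⅙*(-12)) - 133) = -103*((½ + 2) - 133) = -103*(5/2 - 133) = -103*(-261/2) = 26883/2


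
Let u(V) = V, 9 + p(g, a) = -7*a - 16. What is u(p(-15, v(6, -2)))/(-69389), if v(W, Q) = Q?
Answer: 11/69389 ≈ 0.00015853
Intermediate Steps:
p(g, a) = -25 - 7*a (p(g, a) = -9 + (-7*a - 16) = -9 + (-16 - 7*a) = -25 - 7*a)
u(p(-15, v(6, -2)))/(-69389) = (-25 - 7*(-2))/(-69389) = (-25 + 14)*(-1/69389) = -11*(-1/69389) = 11/69389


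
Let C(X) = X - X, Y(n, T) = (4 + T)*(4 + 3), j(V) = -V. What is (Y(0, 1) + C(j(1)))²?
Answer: 1225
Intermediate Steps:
Y(n, T) = 28 + 7*T (Y(n, T) = (4 + T)*7 = 28 + 7*T)
C(X) = 0
(Y(0, 1) + C(j(1)))² = ((28 + 7*1) + 0)² = ((28 + 7) + 0)² = (35 + 0)² = 35² = 1225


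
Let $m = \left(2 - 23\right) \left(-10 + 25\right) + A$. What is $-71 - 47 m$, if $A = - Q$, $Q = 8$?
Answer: $15110$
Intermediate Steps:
$A = -8$ ($A = \left(-1\right) 8 = -8$)
$m = -323$ ($m = \left(2 - 23\right) \left(-10 + 25\right) - 8 = \left(-21\right) 15 - 8 = -315 - 8 = -323$)
$-71 - 47 m = -71 - -15181 = -71 + 15181 = 15110$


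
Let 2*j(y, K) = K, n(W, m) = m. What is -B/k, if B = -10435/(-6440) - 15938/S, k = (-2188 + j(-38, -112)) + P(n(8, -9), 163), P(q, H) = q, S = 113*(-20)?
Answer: 6311191/1639553160 ≈ 0.0038493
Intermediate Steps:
S = -2260
j(y, K) = K/2
k = -2253 (k = (-2188 + (½)*(-112)) - 9 = (-2188 - 56) - 9 = -2244 - 9 = -2253)
B = 6311191/727720 (B = -10435/(-6440) - 15938/(-2260) = -10435*(-1/6440) - 15938*(-1/2260) = 2087/1288 + 7969/1130 = 6311191/727720 ≈ 8.6725)
-B/k = -6311191/(727720*(-2253)) = -6311191*(-1)/(727720*2253) = -1*(-6311191/1639553160) = 6311191/1639553160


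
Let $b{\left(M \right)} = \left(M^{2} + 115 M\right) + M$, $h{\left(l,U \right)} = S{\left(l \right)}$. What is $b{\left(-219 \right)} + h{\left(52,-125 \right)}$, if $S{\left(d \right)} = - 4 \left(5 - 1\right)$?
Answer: $22541$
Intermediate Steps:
$S{\left(d \right)} = -16$ ($S{\left(d \right)} = \left(-4\right) 4 = -16$)
$h{\left(l,U \right)} = -16$
$b{\left(M \right)} = M^{2} + 116 M$
$b{\left(-219 \right)} + h{\left(52,-125 \right)} = - 219 \left(116 - 219\right) - 16 = \left(-219\right) \left(-103\right) - 16 = 22557 - 16 = 22541$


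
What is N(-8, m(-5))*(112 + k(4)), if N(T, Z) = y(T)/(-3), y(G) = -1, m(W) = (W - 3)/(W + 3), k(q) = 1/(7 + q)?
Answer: 411/11 ≈ 37.364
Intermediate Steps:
m(W) = (-3 + W)/(3 + W)
N(T, Z) = 1/3 (N(T, Z) = -1/(-3) = -1*(-1/3) = 1/3)
N(-8, m(-5))*(112 + k(4)) = (112 + 1/(7 + 4))/3 = (112 + 1/11)/3 = (1/3)*(1233/11) = 411/11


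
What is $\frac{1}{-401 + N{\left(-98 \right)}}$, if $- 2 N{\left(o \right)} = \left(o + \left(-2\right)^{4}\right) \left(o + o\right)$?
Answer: $- \frac{1}{8437} \approx -0.00011853$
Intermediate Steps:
$N{\left(o \right)} = - o \left(16 + o\right)$ ($N{\left(o \right)} = - \frac{\left(o + \left(-2\right)^{4}\right) \left(o + o\right)}{2} = - \frac{\left(o + 16\right) 2 o}{2} = - \frac{\left(16 + o\right) 2 o}{2} = - \frac{2 o \left(16 + o\right)}{2} = - o \left(16 + o\right)$)
$\frac{1}{-401 + N{\left(-98 \right)}} = \frac{1}{-401 - - 98 \left(16 - 98\right)} = \frac{1}{-401 - \left(-98\right) \left(-82\right)} = \frac{1}{-401 - 8036} = \frac{1}{-8437} = - \frac{1}{8437}$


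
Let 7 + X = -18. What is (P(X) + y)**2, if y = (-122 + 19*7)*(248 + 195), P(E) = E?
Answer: 23503104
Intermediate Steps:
X = -25 (X = -7 - 18 = -25)
y = 4873 (y = (-122 + 133)*443 = 11*443 = 4873)
(P(X) + y)**2 = (-25 + 4873)**2 = 4848**2 = 23503104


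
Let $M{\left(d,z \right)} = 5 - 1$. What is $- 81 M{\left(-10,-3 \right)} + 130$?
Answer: $-194$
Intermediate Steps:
$M{\left(d,z \right)} = 4$
$- 81 M{\left(-10,-3 \right)} + 130 = \left(-81\right) 4 + 130 = -324 + 130 = -194$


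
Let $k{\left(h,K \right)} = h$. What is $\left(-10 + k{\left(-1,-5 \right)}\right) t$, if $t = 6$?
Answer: $-66$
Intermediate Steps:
$\left(-10 + k{\left(-1,-5 \right)}\right) t = \left(-10 - 1\right) 6 = \left(-11\right) 6 = -66$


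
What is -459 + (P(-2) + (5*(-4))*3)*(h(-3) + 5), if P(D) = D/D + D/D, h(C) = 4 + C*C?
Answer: -1503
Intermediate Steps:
h(C) = 4 + C²
P(D) = 2 (P(D) = 1 + 1 = 2)
-459 + (P(-2) + (5*(-4))*3)*(h(-3) + 5) = -459 + (2 + (5*(-4))*3)*((4 + (-3)²) + 5) = -459 + (2 - 20*3)*((4 + 9) + 5) = -459 + (2 - 60)*(13 + 5) = -459 - 58*18 = -459 - 1044 = -1503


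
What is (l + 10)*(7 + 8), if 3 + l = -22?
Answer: -225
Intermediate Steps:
l = -25 (l = -3 - 22 = -25)
(l + 10)*(7 + 8) = (-25 + 10)*(7 + 8) = -15*15 = -225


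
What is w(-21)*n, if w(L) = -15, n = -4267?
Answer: 64005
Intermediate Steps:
w(-21)*n = -15*(-4267) = 64005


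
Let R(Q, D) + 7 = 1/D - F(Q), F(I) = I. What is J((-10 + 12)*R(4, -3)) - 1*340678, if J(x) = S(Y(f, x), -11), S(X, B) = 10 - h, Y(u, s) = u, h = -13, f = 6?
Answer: -340655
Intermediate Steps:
R(Q, D) = -7 + 1/D - Q (R(Q, D) = -7 + (1/D - Q) = -7 + 1/D - Q)
S(X, B) = 23 (S(X, B) = 10 - 1*(-13) = 10 + 13 = 23)
J(x) = 23
J((-10 + 12)*R(4, -3)) - 1*340678 = 23 - 1*340678 = 23 - 340678 = -340655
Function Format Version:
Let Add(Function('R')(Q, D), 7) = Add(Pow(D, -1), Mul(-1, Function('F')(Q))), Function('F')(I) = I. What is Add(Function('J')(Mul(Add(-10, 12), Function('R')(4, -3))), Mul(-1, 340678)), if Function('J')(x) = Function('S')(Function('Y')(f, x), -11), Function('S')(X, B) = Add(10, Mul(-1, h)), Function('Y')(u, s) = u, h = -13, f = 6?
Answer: -340655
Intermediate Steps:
Function('R')(Q, D) = Add(-7, Pow(D, -1), Mul(-1, Q)) (Function('R')(Q, D) = Add(-7, Add(Pow(D, -1), Mul(-1, Q))) = Add(-7, Pow(D, -1), Mul(-1, Q)))
Function('S')(X, B) = 23 (Function('S')(X, B) = Add(10, Mul(-1, -13)) = Add(10, 13) = 23)
Function('J')(x) = 23
Add(Function('J')(Mul(Add(-10, 12), Function('R')(4, -3))), Mul(-1, 340678)) = Add(23, Mul(-1, 340678)) = Add(23, -340678) = -340655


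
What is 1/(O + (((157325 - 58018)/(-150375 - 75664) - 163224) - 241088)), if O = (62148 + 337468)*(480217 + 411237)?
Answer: 226039/80523879597669421 ≈ 2.8071e-12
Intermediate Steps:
O = 356239281664 (O = 399616*891454 = 356239281664)
1/(O + (((157325 - 58018)/(-150375 - 75664) - 163224) - 241088)) = 1/(356239281664 + (((157325 - 58018)/(-150375 - 75664) - 163224) - 241088)) = 1/(356239281664 + ((99307/(-226039) - 163224) - 241088)) = 1/(356239281664 + ((99307*(-1/226039) - 163224) - 241088)) = 1/(356239281664 + ((-99307/226039 - 163224) - 241088)) = 1/(356239281664 + (-36895089043/226039 - 241088)) = 1/(356239281664 - 91390379475/226039) = 1/(80523879597669421/226039) = 226039/80523879597669421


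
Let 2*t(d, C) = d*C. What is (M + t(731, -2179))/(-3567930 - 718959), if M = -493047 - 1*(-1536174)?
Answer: -493405/8573778 ≈ -0.057548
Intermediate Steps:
M = 1043127 (M = -493047 + 1536174 = 1043127)
t(d, C) = C*d/2 (t(d, C) = (d*C)/2 = (C*d)/2 = C*d/2)
(M + t(731, -2179))/(-3567930 - 718959) = (1043127 + (½)*(-2179)*731)/(-3567930 - 718959) = (1043127 - 1592849/2)/(-4286889) = (493405/2)*(-1/4286889) = -493405/8573778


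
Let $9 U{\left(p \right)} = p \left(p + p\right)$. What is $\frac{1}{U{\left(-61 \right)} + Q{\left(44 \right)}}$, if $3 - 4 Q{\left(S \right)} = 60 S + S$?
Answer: $\frac{36}{5639} \approx 0.0063841$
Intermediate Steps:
$Q{\left(S \right)} = \frac{3}{4} - \frac{61 S}{4}$ ($Q{\left(S \right)} = \frac{3}{4} - \frac{60 S + S}{4} = \frac{3}{4} - \frac{61 S}{4}$)
$U{\left(p \right)} = \frac{2 p^{2}}{9}$ ($U{\left(p \right)} = \frac{p \left(p + p\right)}{9} = \frac{p 2 p}{9} = \frac{2 p^{2}}{9}$)
$\frac{1}{U{\left(-61 \right)} + Q{\left(44 \right)}} = \frac{1}{\frac{2 \left(-61\right)^{2}}{9} + \left(\frac{3}{4} - 671\right)} = \frac{1}{\frac{2}{9} \cdot 3721 + \left(\frac{3}{4} - 671\right)} = \frac{1}{\frac{7442}{9} - \frac{2681}{4}} = \frac{1}{\frac{5639}{36}} = \frac{36}{5639}$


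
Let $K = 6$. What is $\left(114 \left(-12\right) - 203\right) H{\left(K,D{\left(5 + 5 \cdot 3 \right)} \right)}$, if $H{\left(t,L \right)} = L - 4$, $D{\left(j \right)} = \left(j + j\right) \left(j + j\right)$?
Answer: $-2507316$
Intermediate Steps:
$D{\left(j \right)} = 4 j^{2}$ ($D{\left(j \right)} = 2 j 2 j = 4 j^{2}$)
$H{\left(t,L \right)} = -4 + L$ ($H{\left(t,L \right)} = L - 4 = -4 + L$)
$\left(114 \left(-12\right) - 203\right) H{\left(K,D{\left(5 + 5 \cdot 3 \right)} \right)} = \left(114 \left(-12\right) - 203\right) \left(-4 + 4 \left(5 + 5 \cdot 3\right)^{2}\right) = \left(-1368 - 203\right) \left(-4 + 4 \left(5 + 15\right)^{2}\right) = - 1571 \left(-4 + 4 \cdot 20^{2}\right) = - 1571 \left(-4 + 4 \cdot 400\right) = - 1571 \left(-4 + 1600\right) = \left(-1571\right) 1596 = -2507316$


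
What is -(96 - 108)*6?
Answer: 72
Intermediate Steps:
-(96 - 108)*6 = -(-12)*6 = -1*(-72) = 72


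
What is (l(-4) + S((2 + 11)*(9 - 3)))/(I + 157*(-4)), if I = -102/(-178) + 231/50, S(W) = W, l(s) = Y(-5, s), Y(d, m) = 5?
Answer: -369350/2771491 ≈ -0.13327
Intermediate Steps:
l(s) = 5
I = 23109/4450 (I = -102*(-1/178) + 231*(1/50) = 51/89 + 231/50 = 23109/4450 ≈ 5.1930)
(l(-4) + S((2 + 11)*(9 - 3)))/(I + 157*(-4)) = (5 + (2 + 11)*(9 - 3))/(23109/4450 + 157*(-4)) = (5 + 13*6)/(23109/4450 - 628) = (5 + 78)/(-2771491/4450) = 83*(-4450/2771491) = -369350/2771491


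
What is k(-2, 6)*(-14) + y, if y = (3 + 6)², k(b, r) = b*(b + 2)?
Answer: 81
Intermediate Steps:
k(b, r) = b*(2 + b)
y = 81 (y = 9² = 81)
k(-2, 6)*(-14) + y = -2*(2 - 2)*(-14) + 81 = -2*0*(-14) + 81 = 0*(-14) + 81 = 0 + 81 = 81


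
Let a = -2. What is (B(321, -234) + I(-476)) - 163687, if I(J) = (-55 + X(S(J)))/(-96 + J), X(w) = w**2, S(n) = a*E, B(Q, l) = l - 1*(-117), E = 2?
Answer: -7207373/44 ≈ -1.6380e+5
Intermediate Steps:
B(Q, l) = 117 + l (B(Q, l) = l + 117 = 117 + l)
S(n) = -4 (S(n) = -2*2 = -4)
I(J) = -39/(-96 + J) (I(J) = (-55 + (-4)**2)/(-96 + J) = (-55 + 16)/(-96 + J) = -39/(-96 + J))
(B(321, -234) + I(-476)) - 163687 = ((117 - 234) - 39/(-96 - 476)) - 163687 = (-117 - 39/(-572)) - 163687 = (-117 - 39*(-1/572)) - 163687 = (-117 + 3/44) - 163687 = -5145/44 - 163687 = -7207373/44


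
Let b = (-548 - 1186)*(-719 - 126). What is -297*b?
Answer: -435173310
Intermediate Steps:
b = 1465230 (b = -1734*(-845) = 1465230)
-297*b = -297*1465230 = -435173310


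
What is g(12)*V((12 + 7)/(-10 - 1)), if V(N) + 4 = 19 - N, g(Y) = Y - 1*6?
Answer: 1104/11 ≈ 100.36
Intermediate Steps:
g(Y) = -6 + Y (g(Y) = Y - 6 = -6 + Y)
V(N) = 15 - N (V(N) = -4 + (19 - N) = 15 - N)
g(12)*V((12 + 7)/(-10 - 1)) = (-6 + 12)*(15 - (12 + 7)/(-10 - 1)) = 6*(15 - 19/(-11)) = 6*(15 - 19*(-1)/11) = 6*(15 - 1*(-19/11)) = 6*(15 + 19/11) = 6*(184/11) = 1104/11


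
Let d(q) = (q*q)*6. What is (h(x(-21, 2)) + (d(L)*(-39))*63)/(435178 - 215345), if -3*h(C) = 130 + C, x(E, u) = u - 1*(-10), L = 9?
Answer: -3582448/659499 ≈ -5.4321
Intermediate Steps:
d(q) = 6*q**2 (d(q) = q**2*6 = 6*q**2)
x(E, u) = 10 + u (x(E, u) = u + 10 = 10 + u)
h(C) = -130/3 - C/3 (h(C) = -(130 + C)/3 = -130/3 - C/3)
(h(x(-21, 2)) + (d(L)*(-39))*63)/(435178 - 215345) = ((-130/3 - (10 + 2)/3) + ((6*9**2)*(-39))*63)/(435178 - 215345) = ((-130/3 - 1/3*12) + ((6*81)*(-39))*63)/219833 = ((-130/3 - 4) + (486*(-39))*63)*(1/219833) = (-142/3 - 18954*63)*(1/219833) = (-142/3 - 1194102)*(1/219833) = -3582448/3*1/219833 = -3582448/659499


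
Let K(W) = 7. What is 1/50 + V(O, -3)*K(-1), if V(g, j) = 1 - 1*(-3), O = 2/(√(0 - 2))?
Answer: 1401/50 ≈ 28.020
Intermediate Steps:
O = -I*√2 (O = 2/(√(-2)) = 2/((I*√2)) = 2*(-I*√2/2) = -I*√2 ≈ -1.4142*I)
V(g, j) = 4 (V(g, j) = 1 + 3 = 4)
1/50 + V(O, -3)*K(-1) = 1/50 + 4*7 = 1/50 + 28 = 1401/50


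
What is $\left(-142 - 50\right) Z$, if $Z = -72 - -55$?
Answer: $3264$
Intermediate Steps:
$Z = -17$ ($Z = -72 + 55 = -17$)
$\left(-142 - 50\right) Z = \left(-142 - 50\right) \left(-17\right) = \left(-192\right) \left(-17\right) = 3264$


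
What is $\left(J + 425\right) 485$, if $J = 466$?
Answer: $432135$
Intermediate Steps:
$\left(J + 425\right) 485 = \left(466 + 425\right) 485 = 891 \cdot 485 = 432135$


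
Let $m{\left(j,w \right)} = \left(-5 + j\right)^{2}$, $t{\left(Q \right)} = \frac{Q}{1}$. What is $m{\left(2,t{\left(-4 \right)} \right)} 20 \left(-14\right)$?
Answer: $-2520$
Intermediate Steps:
$t{\left(Q \right)} = Q$ ($t{\left(Q \right)} = Q 1 = Q$)
$m{\left(2,t{\left(-4 \right)} \right)} 20 \left(-14\right) = \left(-5 + 2\right)^{2} \cdot 20 \left(-14\right) = \left(-3\right)^{2} \cdot 20 \left(-14\right) = 9 \cdot 20 \left(-14\right) = 180 \left(-14\right) = -2520$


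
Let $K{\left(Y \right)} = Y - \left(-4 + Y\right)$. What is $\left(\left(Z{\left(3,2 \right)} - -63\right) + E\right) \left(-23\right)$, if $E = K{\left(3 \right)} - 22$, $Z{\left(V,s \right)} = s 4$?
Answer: $-1219$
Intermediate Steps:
$K{\left(Y \right)} = 4$
$Z{\left(V,s \right)} = 4 s$
$E = -18$ ($E = 4 - 22 = -18$)
$\left(\left(Z{\left(3,2 \right)} - -63\right) + E\right) \left(-23\right) = \left(\left(4 \cdot 2 - -63\right) - 18\right) \left(-23\right) = \left(\left(8 + 63\right) - 18\right) \left(-23\right) = \left(71 - 18\right) \left(-23\right) = 53 \left(-23\right) = -1219$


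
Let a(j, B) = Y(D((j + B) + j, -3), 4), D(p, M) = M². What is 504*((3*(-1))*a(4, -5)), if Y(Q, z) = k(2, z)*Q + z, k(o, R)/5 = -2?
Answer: 130032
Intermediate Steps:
k(o, R) = -10 (k(o, R) = 5*(-2) = -10)
Y(Q, z) = z - 10*Q (Y(Q, z) = -10*Q + z = z - 10*Q)
a(j, B) = -86 (a(j, B) = 4 - 10*(-3)² = 4 - 10*9 = 4 - 90 = -86)
504*((3*(-1))*a(4, -5)) = 504*((3*(-1))*(-86)) = 504*(-3*(-86)) = 504*258 = 130032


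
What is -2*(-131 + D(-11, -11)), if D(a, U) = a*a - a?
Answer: -2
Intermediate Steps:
D(a, U) = a**2 - a
-2*(-131 + D(-11, -11)) = -2*(-131 - 11*(-1 - 11)) = -2*(-131 - 11*(-12)) = -2*(-131 + 132) = -2*1 = -2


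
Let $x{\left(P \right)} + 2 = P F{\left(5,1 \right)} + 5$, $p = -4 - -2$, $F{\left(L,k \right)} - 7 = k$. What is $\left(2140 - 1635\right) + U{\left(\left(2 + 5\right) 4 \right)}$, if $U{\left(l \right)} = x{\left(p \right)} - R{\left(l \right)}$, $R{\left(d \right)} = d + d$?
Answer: $436$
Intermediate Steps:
$F{\left(L,k \right)} = 7 + k$
$p = -2$ ($p = -4 + 2 = -2$)
$R{\left(d \right)} = 2 d$
$x{\left(P \right)} = 3 + 8 P$ ($x{\left(P \right)} = -2 + \left(P \left(7 + 1\right) + 5\right) = -2 + \left(P 8 + 5\right) = -2 + \left(8 P + 5\right) = -2 + \left(5 + 8 P\right) = 3 + 8 P$)
$U{\left(l \right)} = -13 - 2 l$ ($U{\left(l \right)} = \left(3 + 8 \left(-2\right)\right) - 2 l = \left(3 - 16\right) - 2 l = -13 - 2 l$)
$\left(2140 - 1635\right) + U{\left(\left(2 + 5\right) 4 \right)} = \left(2140 - 1635\right) - \left(13 + 2 \left(2 + 5\right) 4\right) = 505 - \left(13 + 2 \cdot 7 \cdot 4\right) = 505 - 69 = 436$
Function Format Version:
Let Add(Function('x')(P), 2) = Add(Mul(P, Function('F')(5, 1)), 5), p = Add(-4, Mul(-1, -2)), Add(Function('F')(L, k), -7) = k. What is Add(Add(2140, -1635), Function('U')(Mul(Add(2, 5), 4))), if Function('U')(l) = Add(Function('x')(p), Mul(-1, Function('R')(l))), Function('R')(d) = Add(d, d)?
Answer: 436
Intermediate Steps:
Function('F')(L, k) = Add(7, k)
p = -2 (p = Add(-4, 2) = -2)
Function('R')(d) = Mul(2, d)
Function('x')(P) = Add(3, Mul(8, P)) (Function('x')(P) = Add(-2, Add(Mul(P, Add(7, 1)), 5)) = Add(-2, Add(Mul(P, 8), 5)) = Add(-2, Add(Mul(8, P), 5)) = Add(-2, Add(5, Mul(8, P))) = Add(3, Mul(8, P)))
Function('U')(l) = Add(-13, Mul(-2, l)) (Function('U')(l) = Add(Add(3, Mul(8, -2)), Mul(-1, Mul(2, l))) = Add(Add(3, -16), Mul(-2, l)) = Add(-13, Mul(-2, l)))
Add(Add(2140, -1635), Function('U')(Mul(Add(2, 5), 4))) = Add(Add(2140, -1635), Add(-13, Mul(-2, Mul(Add(2, 5), 4)))) = Add(505, Add(-13, Mul(-2, Mul(7, 4)))) = Add(505, Add(-13, Mul(-2, 28))) = Add(505, Add(-13, -56)) = Add(505, -69) = 436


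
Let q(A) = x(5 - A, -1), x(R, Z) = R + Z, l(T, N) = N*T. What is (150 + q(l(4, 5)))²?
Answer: 17956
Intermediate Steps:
q(A) = 4 - A (q(A) = (5 - A) - 1 = 4 - A)
(150 + q(l(4, 5)))² = (150 + (4 - 5*4))² = (150 + (4 - 1*20))² = (150 + (4 - 20))² = (150 - 16)² = 134² = 17956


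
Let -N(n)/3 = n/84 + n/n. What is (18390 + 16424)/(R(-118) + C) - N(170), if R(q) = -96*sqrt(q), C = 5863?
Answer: 7361309387/496471598 + 3342144*I*sqrt(118)/35462257 ≈ 14.827 + 1.0238*I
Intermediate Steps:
N(n) = -3 - n/28 (N(n) = -3*(n/84 + n/n) = -3*(n*(1/84) + 1) = -3*(n/84 + 1) = -3*(1 + n/84) = -3 - n/28)
(18390 + 16424)/(R(-118) + C) - N(170) = (18390 + 16424)/(-96*I*sqrt(118) + 5863) - (-3 - 1/28*170) = 34814/(-96*I*sqrt(118) + 5863) - (-3 - 85/14) = 34814/(-96*I*sqrt(118) + 5863) - 1*(-127/14) = 34814/(5863 - 96*I*sqrt(118)) + 127/14 = 127/14 + 34814/(5863 - 96*I*sqrt(118))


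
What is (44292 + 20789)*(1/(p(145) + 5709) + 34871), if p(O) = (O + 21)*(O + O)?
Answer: 122207050446880/53849 ≈ 2.2694e+9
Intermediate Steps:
p(O) = 2*O*(21 + O) (p(O) = (21 + O)*(2*O) = 2*O*(21 + O))
(44292 + 20789)*(1/(p(145) + 5709) + 34871) = (44292 + 20789)*(1/(2*145*(21 + 145) + 5709) + 34871) = 65081*(1/(2*145*166 + 5709) + 34871) = 65081*(1/(48140 + 5709) + 34871) = 65081*(1/53849 + 34871) = 65081*(1877768480/53849) = 122207050446880/53849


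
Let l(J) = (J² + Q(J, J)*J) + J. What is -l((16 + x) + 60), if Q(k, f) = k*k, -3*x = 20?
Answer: -9130576/27 ≈ -3.3817e+5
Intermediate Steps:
x = -20/3 (x = -⅓*20 = -20/3 ≈ -6.6667)
Q(k, f) = k²
l(J) = J + J² + J³ (l(J) = (J² + J²*J) + J = (J² + J³) + J = J + J² + J³)
-l((16 + x) + 60) = -((16 - 20/3) + 60)*(1 + ((16 - 20/3) + 60) + ((16 - 20/3) + 60)²) = -(28/3 + 60)*(1 + (28/3 + 60) + (28/3 + 60)²) = -208*(1 + 208/3 + (208/3)²)/3 = -208*(1 + 208/3 + 43264/9)/3 = -208*43897/(3*9) = -1*9130576/27 = -9130576/27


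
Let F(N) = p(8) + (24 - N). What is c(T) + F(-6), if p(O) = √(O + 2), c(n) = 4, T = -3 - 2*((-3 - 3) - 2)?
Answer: 34 + √10 ≈ 37.162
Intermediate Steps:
T = 13 (T = -3 - 2*(-6 - 2) = -3 - 2*(-8) = -3 + 16 = 13)
p(O) = √(2 + O)
F(N) = 24 + √10 - N (F(N) = √(2 + 8) + (24 - N) = √10 + (24 - N) = 24 + √10 - N)
c(T) + F(-6) = 4 + (24 + √10 - 1*(-6)) = 4 + (24 + √10 + 6) = 4 + (30 + √10) = 34 + √10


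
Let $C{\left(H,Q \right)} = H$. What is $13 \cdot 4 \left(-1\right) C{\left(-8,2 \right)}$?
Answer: $416$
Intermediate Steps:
$13 \cdot 4 \left(-1\right) C{\left(-8,2 \right)} = 13 \cdot 4 \left(-1\right) \left(-8\right) = 13 \left(-4\right) \left(-8\right) = \left(-52\right) \left(-8\right) = 416$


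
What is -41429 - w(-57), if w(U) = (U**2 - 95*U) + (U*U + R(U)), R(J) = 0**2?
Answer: -53342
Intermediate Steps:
R(J) = 0
w(U) = -95*U + 2*U**2 (w(U) = (U**2 - 95*U) + (U*U + 0) = (U**2 - 95*U) + (U**2 + 0) = (U**2 - 95*U) + U**2 = -95*U + 2*U**2)
-41429 - w(-57) = -41429 - (-57)*(-95 + 2*(-57)) = -41429 - (-57)*(-95 - 114) = -41429 - (-57)*(-209) = -41429 - 1*11913 = -41429 - 11913 = -53342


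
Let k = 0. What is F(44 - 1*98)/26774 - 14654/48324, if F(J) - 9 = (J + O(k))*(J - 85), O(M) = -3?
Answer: -2260057/323456694 ≈ -0.0069872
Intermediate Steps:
F(J) = 9 + (-85 + J)*(-3 + J) (F(J) = 9 + (J - 3)*(J - 85) = 9 + (-3 + J)*(-85 + J) = 9 + (-85 + J)*(-3 + J))
F(44 - 1*98)/26774 - 14654/48324 = (264 + (44 - 1*98)² - 88*(44 - 1*98))/26774 - 14654/48324 = (264 + (44 - 98)² - 88*(44 - 98))*(1/26774) - 14654*1/48324 = (264 + (-54)² - 88*(-54))*(1/26774) - 7327/24162 = (264 + 2916 + 4752)*(1/26774) - 7327/24162 = 7932*(1/26774) - 7327/24162 = 3966/13387 - 7327/24162 = -2260057/323456694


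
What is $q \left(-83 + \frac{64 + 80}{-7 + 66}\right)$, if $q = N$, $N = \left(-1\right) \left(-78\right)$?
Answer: $- \frac{370734}{59} \approx -6283.6$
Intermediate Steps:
$N = 78$
$q = 78$
$q \left(-83 + \frac{64 + 80}{-7 + 66}\right) = 78 \left(-83 + \frac{64 + 80}{-7 + 66}\right) = 78 \left(-83 + \frac{144}{59}\right) = 78 \left(- \frac{4753}{59}\right) = - \frac{370734}{59}$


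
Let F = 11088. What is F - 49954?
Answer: -38866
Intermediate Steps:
F - 49954 = 11088 - 49954 = -38866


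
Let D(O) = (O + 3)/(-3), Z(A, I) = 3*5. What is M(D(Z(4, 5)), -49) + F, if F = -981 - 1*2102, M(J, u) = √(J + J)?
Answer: -3083 + 2*I*√3 ≈ -3083.0 + 3.4641*I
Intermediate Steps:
Z(A, I) = 15
D(O) = -1 - O/3 (D(O) = (3 + O)*(-⅓) = -1 - O/3)
M(J, u) = √2*√J (M(J, u) = √(2*J) = √2*√J)
F = -3083 (F = -981 - 2102 = -3083)
M(D(Z(4, 5)), -49) + F = √2*√(-1 - ⅓*15) - 3083 = √2*√(-1 - 5) - 3083 = √2*√(-6) - 3083 = √2*(I*√6) - 3083 = 2*I*√3 - 3083 = -3083 + 2*I*√3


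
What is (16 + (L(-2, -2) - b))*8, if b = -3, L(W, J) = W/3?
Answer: 440/3 ≈ 146.67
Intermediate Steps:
L(W, J) = W/3 (L(W, J) = W*(1/3) = W/3)
(16 + (L(-2, -2) - b))*8 = (16 + ((1/3)*(-2) - 1*(-3)))*8 = (16 + (-2/3 + 3))*8 = (16 + 7/3)*8 = (55/3)*8 = 440/3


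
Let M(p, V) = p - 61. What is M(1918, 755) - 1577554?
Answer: -1575697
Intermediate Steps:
M(p, V) = -61 + p
M(1918, 755) - 1577554 = (-61 + 1918) - 1577554 = 1857 - 1577554 = -1575697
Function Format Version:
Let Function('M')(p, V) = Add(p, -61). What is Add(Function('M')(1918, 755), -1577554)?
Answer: -1575697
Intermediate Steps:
Function('M')(p, V) = Add(-61, p)
Add(Function('M')(1918, 755), -1577554) = Add(Add(-61, 1918), -1577554) = Add(1857, -1577554) = -1575697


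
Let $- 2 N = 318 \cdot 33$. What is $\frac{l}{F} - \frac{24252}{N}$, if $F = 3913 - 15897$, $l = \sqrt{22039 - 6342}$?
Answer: $\frac{8084}{1749} - \frac{\sqrt{15697}}{11984} \approx 4.6116$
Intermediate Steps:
$N = -5247$ ($N = - \frac{318 \cdot 33}{2} = \left(- \frac{1}{2}\right) 10494 = -5247$)
$l = \sqrt{15697} \approx 125.29$
$F = -11984$ ($F = 3913 - 15897 = -11984$)
$\frac{l}{F} - \frac{24252}{N} = \frac{\sqrt{15697}}{-11984} - \frac{24252}{-5247} = \sqrt{15697} \left(- \frac{1}{11984}\right) - - \frac{8084}{1749} = - \frac{\sqrt{15697}}{11984} + \frac{8084}{1749} = \frac{8084}{1749} - \frac{\sqrt{15697}}{11984}$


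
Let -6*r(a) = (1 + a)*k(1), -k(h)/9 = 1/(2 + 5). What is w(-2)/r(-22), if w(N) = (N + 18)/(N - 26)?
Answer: 8/63 ≈ 0.12698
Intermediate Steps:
k(h) = -9/7 (k(h) = -9/(2 + 5) = -9/7)
w(N) = (18 + N)/(-26 + N)
r(a) = 3/14 + 3*a/14 (r(a) = -(1 + a)*(-9)/(6*7) = -(-9/7 - 9*a/7)/6 = 3/14 + 3*a/14)
w(-2)/r(-22) = ((18 - 2)/(-26 - 2))/(3/14 + (3/14)*(-22)) = (16/(-28))/(3/14 - 33/7) = (-1/28*16)/(-9/2) = -4/7*(-2/9) = 8/63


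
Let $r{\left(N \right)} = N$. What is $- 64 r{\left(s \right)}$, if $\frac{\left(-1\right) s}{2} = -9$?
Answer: $-1152$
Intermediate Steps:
$s = 18$ ($s = \left(-2\right) \left(-9\right) = 18$)
$- 64 r{\left(s \right)} = \left(-64\right) 18 = -1152$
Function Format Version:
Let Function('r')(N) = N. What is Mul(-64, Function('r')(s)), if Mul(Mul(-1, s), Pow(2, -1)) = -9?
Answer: -1152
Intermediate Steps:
s = 18 (s = Mul(-2, -9) = 18)
Mul(-64, Function('r')(s)) = Mul(-64, 18) = -1152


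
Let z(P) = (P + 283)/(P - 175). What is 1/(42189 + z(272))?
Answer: 97/4092888 ≈ 2.3700e-5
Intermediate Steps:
z(P) = (283 + P)/(-175 + P)
1/(42189 + z(272)) = 1/(42189 + (283 + 272)/(-175 + 272)) = 1/(42189 + 555/97) = 1/(4092888/97) = 97/4092888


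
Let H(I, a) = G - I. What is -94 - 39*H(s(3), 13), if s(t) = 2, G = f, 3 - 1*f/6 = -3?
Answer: -1420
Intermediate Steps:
f = 36 (f = 18 - 6*(-3) = 18 + 18 = 36)
G = 36
H(I, a) = 36 - I
-94 - 39*H(s(3), 13) = -94 - 39*(36 - 1*2) = -94 - 39*(36 - 2) = -94 - 39*34 = -94 - 1326 = -1420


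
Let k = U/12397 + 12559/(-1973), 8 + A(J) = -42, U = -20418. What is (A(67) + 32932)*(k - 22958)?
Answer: -18470876616638470/24459281 ≈ -7.5517e+8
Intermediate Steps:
A(J) = -50 (A(J) = -8 - 42 = -50)
k = -195978637/24459281 (k = -20418/12397 + 12559/(-1973) = -20418*1/12397 + 12559*(-1/1973) = -20418/12397 - 12559/1973 = -195978637/24459281 ≈ -8.0125)
(A(67) + 32932)*(k - 22958) = (-50 + 32932)*(-195978637/24459281 - 22958) = 32882*(-561732151835/24459281) = -18470876616638470/24459281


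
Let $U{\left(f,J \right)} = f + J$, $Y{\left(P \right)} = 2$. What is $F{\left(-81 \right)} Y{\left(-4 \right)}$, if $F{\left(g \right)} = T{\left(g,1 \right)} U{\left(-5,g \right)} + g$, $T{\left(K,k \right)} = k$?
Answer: $-334$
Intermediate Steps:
$U{\left(f,J \right)} = J + f$
$F{\left(g \right)} = -5 + 2 g$ ($F{\left(g \right)} = 1 \left(g - 5\right) + g = 1 \left(-5 + g\right) + g = \left(-5 + g\right) + g = -5 + 2 g$)
$F{\left(-81 \right)} Y{\left(-4 \right)} = \left(-5 + 2 \left(-81\right)\right) 2 = \left(-5 - 162\right) 2 = \left(-167\right) 2 = -334$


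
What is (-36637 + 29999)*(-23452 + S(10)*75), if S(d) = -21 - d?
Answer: 171107726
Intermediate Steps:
(-36637 + 29999)*(-23452 + S(10)*75) = (-36637 + 29999)*(-23452 + (-21 - 1*10)*75) = -6638*(-23452 + (-21 - 10)*75) = -6638*(-23452 - 31*75) = -6638*(-23452 - 2325) = -6638*(-25777) = 171107726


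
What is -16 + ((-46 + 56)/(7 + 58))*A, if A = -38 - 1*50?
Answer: -384/13 ≈ -29.538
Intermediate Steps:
A = -88 (A = -38 - 50 = -88)
-16 + ((-46 + 56)/(7 + 58))*A = -16 + ((-46 + 56)/(7 + 58))*(-88) = -16 + (10/65)*(-88) = -16 + (10*(1/65))*(-88) = -16 + (2/13)*(-88) = -16 - 176/13 = -384/13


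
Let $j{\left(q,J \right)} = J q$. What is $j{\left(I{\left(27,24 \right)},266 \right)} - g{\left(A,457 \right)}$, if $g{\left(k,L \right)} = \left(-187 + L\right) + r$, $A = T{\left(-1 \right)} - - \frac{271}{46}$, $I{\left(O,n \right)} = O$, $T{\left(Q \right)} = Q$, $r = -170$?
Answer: $7082$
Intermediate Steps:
$A = \frac{225}{46}$ ($A = -1 - - \frac{271}{46} = -1 + \frac{271}{46} = \frac{225}{46} \approx 4.8913$)
$g{\left(k,L \right)} = -357 + L$ ($g{\left(k,L \right)} = \left(-187 + L\right) - 170 = -357 + L$)
$j{\left(I{\left(27,24 \right)},266 \right)} - g{\left(A,457 \right)} = 266 \cdot 27 - \left(-357 + 457\right) = 7182 - 100 = 7082$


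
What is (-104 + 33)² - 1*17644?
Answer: -12603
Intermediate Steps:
(-104 + 33)² - 1*17644 = (-71)² - 17644 = 5041 - 17644 = -12603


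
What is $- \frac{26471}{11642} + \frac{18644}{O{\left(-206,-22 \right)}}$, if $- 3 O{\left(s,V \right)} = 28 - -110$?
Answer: $- \frac{109135557}{267766} \approx -407.58$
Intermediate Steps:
$O{\left(s,V \right)} = -46$ ($O{\left(s,V \right)} = - \frac{28 - -110}{3} = - \frac{28 + 110}{3} = \left(- \frac{1}{3}\right) 138 = -46$)
$- \frac{26471}{11642} + \frac{18644}{O{\left(-206,-22 \right)}} = - \frac{26471}{11642} + \frac{18644}{-46} = \left(-26471\right) \frac{1}{11642} + 18644 \left(- \frac{1}{46}\right) = - \frac{26471}{11642} - \frac{9322}{23} = - \frac{109135557}{267766}$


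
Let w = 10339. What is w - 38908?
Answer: -28569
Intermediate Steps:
w - 38908 = 10339 - 38908 = -28569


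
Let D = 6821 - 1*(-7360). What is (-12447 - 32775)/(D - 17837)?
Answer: 22611/1828 ≈ 12.369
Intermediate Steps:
D = 14181 (D = 6821 + 7360 = 14181)
(-12447 - 32775)/(D - 17837) = (-12447 - 32775)/(14181 - 17837) = -45222/(-3656) = -45222*(-1/3656) = 22611/1828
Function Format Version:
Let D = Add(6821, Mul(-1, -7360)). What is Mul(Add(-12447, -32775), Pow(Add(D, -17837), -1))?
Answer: Rational(22611, 1828) ≈ 12.369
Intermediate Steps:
D = 14181 (D = Add(6821, 7360) = 14181)
Mul(Add(-12447, -32775), Pow(Add(D, -17837), -1)) = Mul(Add(-12447, -32775), Pow(Add(14181, -17837), -1)) = Mul(-45222, Pow(-3656, -1)) = Mul(-45222, Rational(-1, 3656)) = Rational(22611, 1828)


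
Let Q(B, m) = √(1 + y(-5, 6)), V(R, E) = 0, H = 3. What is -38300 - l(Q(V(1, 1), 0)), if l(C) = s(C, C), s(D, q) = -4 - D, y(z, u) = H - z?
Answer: -38293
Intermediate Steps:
y(z, u) = 3 - z
Q(B, m) = 3 (Q(B, m) = √(1 + (3 - 1*(-5))) = √(1 + (3 + 5)) = √(1 + 8) = √9 = 3)
l(C) = -4 - C
-38300 - l(Q(V(1, 1), 0)) = -38300 - (-4 - 1*3) = -38300 - (-4 - 3) = -38300 - 1*(-7) = -38300 + 7 = -38293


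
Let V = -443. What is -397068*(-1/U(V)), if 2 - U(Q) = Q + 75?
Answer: 198534/185 ≈ 1073.2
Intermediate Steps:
U(Q) = -73 - Q (U(Q) = 2 - (Q + 75) = 2 - (75 + Q) = 2 + (-75 - Q) = -73 - Q)
-397068*(-1/U(V)) = -397068*(-1/(-73 - 1*(-443))) = -397068*(-1/(-73 + 443)) = -397068/((-1*370)) = -397068/(-370) = -397068*(-1/370) = 198534/185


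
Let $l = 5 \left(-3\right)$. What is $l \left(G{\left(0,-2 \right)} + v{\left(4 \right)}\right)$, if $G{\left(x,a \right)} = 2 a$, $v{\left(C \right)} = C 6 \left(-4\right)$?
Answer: $1500$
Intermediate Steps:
$v{\left(C \right)} = - 24 C$ ($v{\left(C \right)} = 6 C \left(-4\right) = - 24 C$)
$l = -15$
$l \left(G{\left(0,-2 \right)} + v{\left(4 \right)}\right) = - 15 \left(2 \left(-2\right) - 96\right) = - 15 \left(-4 - 96\right) = \left(-15\right) \left(-100\right) = 1500$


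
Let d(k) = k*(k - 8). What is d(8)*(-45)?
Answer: 0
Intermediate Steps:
d(k) = k*(-8 + k)
d(8)*(-45) = (8*(-8 + 8))*(-45) = (8*0)*(-45) = 0*(-45) = 0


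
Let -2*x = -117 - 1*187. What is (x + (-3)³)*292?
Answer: 36500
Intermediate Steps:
x = 152 (x = -(-117 - 1*187)/2 = -(-117 - 187)/2 = -½*(-304) = 152)
(x + (-3)³)*292 = (152 + (-3)³)*292 = (152 - 27)*292 = 125*292 = 36500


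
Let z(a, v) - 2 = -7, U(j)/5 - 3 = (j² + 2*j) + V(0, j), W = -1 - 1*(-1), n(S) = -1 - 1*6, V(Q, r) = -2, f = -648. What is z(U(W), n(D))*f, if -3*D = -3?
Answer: 3240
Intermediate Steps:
D = 1 (D = -⅓*(-3) = 1)
n(S) = -7 (n(S) = -1 - 6 = -7)
W = 0 (W = -1 + 1 = 0)
U(j) = 5 + 5*j² + 10*j (U(j) = 15 + 5*((j² + 2*j) - 2) = 15 + 5*(-2 + j² + 2*j) = 15 + (-10 + 5*j² + 10*j) = 5 + 5*j² + 10*j)
z(a, v) = -5 (z(a, v) = 2 - 7 = -5)
z(U(W), n(D))*f = -5*(-648) = 3240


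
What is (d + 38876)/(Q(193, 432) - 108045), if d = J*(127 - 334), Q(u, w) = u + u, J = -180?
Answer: -76136/107659 ≈ -0.70720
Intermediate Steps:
Q(u, w) = 2*u
d = 37260 (d = -180*(127 - 334) = -180*(-207) = 37260)
(d + 38876)/(Q(193, 432) - 108045) = (37260 + 38876)/(2*193 - 108045) = 76136/(386 - 108045) = 76136/(-107659) = 76136*(-1/107659) = -76136/107659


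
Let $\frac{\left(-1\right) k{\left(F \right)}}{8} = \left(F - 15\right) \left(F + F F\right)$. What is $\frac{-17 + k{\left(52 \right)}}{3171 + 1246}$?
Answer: $- \frac{815793}{4417} \approx -184.69$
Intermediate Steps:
$k{\left(F \right)} = - 8 \left(-15 + F\right) \left(F + F^{2}\right)$ ($k{\left(F \right)} = - 8 \left(F - 15\right) \left(F + F F\right) = - 8 \left(-15 + F\right) \left(F + F^{2}\right)$)
$\frac{-17 + k{\left(52 \right)}}{3171 + 1246} = \frac{-17 + 8 \cdot 52 \left(15 - 52^{2} + 14 \cdot 52\right)}{3171 + 1246} = \frac{-17 + 8 \cdot 52 \left(15 - 2704 + 728\right)}{4417} = \left(-17 + 8 \cdot 52 \left(15 - 2704 + 728\right)\right) \frac{1}{4417} = \left(-17 + 8 \cdot 52 \left(-1961\right)\right) \frac{1}{4417} = \left(-17 - 815776\right) \frac{1}{4417} = \left(-815793\right) \frac{1}{4417} = - \frac{815793}{4417}$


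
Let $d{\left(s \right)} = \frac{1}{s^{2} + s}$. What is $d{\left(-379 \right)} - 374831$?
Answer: $- \frac{53699038721}{143262} \approx -3.7483 \cdot 10^{5}$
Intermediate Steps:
$d{\left(s \right)} = \frac{1}{s + s^{2}}$
$d{\left(-379 \right)} - 374831 = \frac{1}{\left(-379\right) \left(1 - 379\right)} - 374831 = - \frac{1}{379 \left(-378\right)} - 374831 = \left(- \frac{1}{379}\right) \left(- \frac{1}{378}\right) - 374831 = \frac{1}{143262} - 374831 = - \frac{53699038721}{143262}$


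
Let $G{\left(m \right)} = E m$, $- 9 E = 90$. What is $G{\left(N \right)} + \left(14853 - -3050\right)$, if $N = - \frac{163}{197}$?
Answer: $\frac{3528521}{197} \approx 17911.0$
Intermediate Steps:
$E = -10$ ($E = \left(- \frac{1}{9}\right) 90 = -10$)
$N = - \frac{163}{197}$ ($N = \left(-163\right) \frac{1}{197} = - \frac{163}{197} \approx -0.82741$)
$G{\left(m \right)} = - 10 m$
$G{\left(N \right)} + \left(14853 - -3050\right) = \left(-10\right) \left(- \frac{163}{197}\right) + \left(14853 - -3050\right) = \frac{1630}{197} + \left(14853 + 3050\right) = \frac{1630}{197} + 17903 = \frac{3528521}{197}$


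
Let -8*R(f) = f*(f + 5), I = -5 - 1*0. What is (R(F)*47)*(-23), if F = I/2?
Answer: -27025/32 ≈ -844.53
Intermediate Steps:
I = -5 (I = -5 + 0 = -5)
F = -5/2 ≈ -2.5000
R(f) = -f*(5 + f)/8 (R(f) = -f*(f + 5)/8 = -f*(5 + f)/8)
(R(F)*47)*(-23) = (-1/8*(-5/2)*(5 - 5/2)*47)*(-23) = (-1/8*(-5/2)*5/2*47)*(-23) = ((25/32)*47)*(-23) = (1175/32)*(-23) = -27025/32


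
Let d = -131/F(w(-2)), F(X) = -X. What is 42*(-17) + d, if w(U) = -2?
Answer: -1559/2 ≈ -779.50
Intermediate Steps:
d = -131/2 (d = -131/((-1*(-2))) = -131/2 ≈ -65.500)
42*(-17) + d = 42*(-17) - 131/2 = -714 - 131/2 = -1559/2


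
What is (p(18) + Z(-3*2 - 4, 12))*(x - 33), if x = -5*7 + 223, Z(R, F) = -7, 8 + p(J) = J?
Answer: 465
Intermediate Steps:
p(J) = -8 + J
x = 188 (x = -35 + 223 = 188)
(p(18) + Z(-3*2 - 4, 12))*(x - 33) = ((-8 + 18) - 7)*(188 - 33) = (10 - 7)*155 = 3*155 = 465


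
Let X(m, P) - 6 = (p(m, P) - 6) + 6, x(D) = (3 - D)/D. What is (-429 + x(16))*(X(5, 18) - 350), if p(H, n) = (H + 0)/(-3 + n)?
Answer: 7090187/48 ≈ 1.4771e+5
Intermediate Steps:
p(H, n) = H/(-3 + n)
x(D) = (3 - D)/D
X(m, P) = 6 + m/(-3 + P) (X(m, P) = 6 + ((m/(-3 + P) - 6) + 6) = 6 + ((-6 + m/(-3 + P)) + 6) = 6 + m/(-3 + P))
(-429 + x(16))*(X(5, 18) - 350) = (-429 + (3 - 1*16)/16)*((-18 + 5 + 6*18)/(-3 + 18) - 350) = (-429 + (3 - 16)/16)*((-18 + 5 + 108)/15 - 350) = (-429 + (1/16)*(-13))*((1/15)*95 - 350) = (-429 - 13/16)*(19/3 - 350) = -6877/16*(-1031/3) = 7090187/48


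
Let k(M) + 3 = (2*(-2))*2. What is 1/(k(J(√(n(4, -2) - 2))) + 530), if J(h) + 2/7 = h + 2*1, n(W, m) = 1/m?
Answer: 1/519 ≈ 0.0019268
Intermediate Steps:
J(h) = 12/7 + h (J(h) = -2/7 + (h + 2*1) = -2/7 + (h + 2) = -2/7 + (2 + h) = 12/7 + h)
k(M) = -11 (k(M) = -3 + (2*(-2))*2 = -3 - 4*2 = -3 - 8 = -11)
1/(k(J(√(n(4, -2) - 2))) + 530) = 1/(-11 + 530) = 1/519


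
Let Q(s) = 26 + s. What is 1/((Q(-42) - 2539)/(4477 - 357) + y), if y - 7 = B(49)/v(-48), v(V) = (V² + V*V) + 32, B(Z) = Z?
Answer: 477920/3054107 ≈ 0.15648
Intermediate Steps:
v(V) = 32 + 2*V² (v(V) = (V² + V²) + 32 = 2*V² + 32 = 32 + 2*V²)
y = 32529/4640 (y = 7 + 49/(32 + 2*(-48)²) = 7 + 49/(32 + 2*2304) = 7 + 49/(32 + 4608) = 7 + 49/4640 = 32529/4640 ≈ 7.0106)
1/((Q(-42) - 2539)/(4477 - 357) + y) = 1/(((26 - 42) - 2539)/(4477 - 357) + 32529/4640) = 1/((-16 - 2539)/4120 + 32529/4640) = 1/(-2555*1/4120 + 32529/4640) = 1/(-511/824 + 32529/4640) = 1/(3054107/477920) = 477920/3054107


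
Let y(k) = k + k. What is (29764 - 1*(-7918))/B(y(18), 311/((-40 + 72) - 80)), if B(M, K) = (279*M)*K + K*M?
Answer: -18841/32655 ≈ -0.57697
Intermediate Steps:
y(k) = 2*k
B(M, K) = 280*K*M (B(M, K) = 279*K*M + K*M = 280*K*M)
(29764 - 1*(-7918))/B(y(18), 311/((-40 + 72) - 80)) = (29764 - 1*(-7918))/((280*(311/((-40 + 72) - 80))*(2*18))) = (29764 + 7918)/((280*(311/(32 - 80))*36)) = 37682/((280*(311/(-48))*36)) = 37682/((280*(311*(-1/48))*36)) = 37682/((280*(-311/48)*36)) = 37682/(-65310) = 37682*(-1/65310) = -18841/32655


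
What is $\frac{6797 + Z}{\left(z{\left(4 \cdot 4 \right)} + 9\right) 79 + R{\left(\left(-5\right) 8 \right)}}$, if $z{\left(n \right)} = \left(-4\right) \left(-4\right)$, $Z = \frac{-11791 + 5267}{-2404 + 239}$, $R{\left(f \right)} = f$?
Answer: $\frac{1635781}{465475} \approx 3.5142$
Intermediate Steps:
$Z = \frac{6524}{2165}$ ($Z = - \frac{6524}{-2165} = \left(-6524\right) \left(- \frac{1}{2165}\right) = \frac{6524}{2165} \approx 3.0134$)
$z{\left(n \right)} = 16$
$\frac{6797 + Z}{\left(z{\left(4 \cdot 4 \right)} + 9\right) 79 + R{\left(\left(-5\right) 8 \right)}} = \frac{6797 + \frac{6524}{2165}}{\left(16 + 9\right) 79 - 40} = \frac{14722029}{2165 \left(25 \cdot 79 - 40\right)} = \frac{14722029}{2165 \left(1975 - 40\right)} = \frac{14722029}{2165 \cdot 1935} = \frac{14722029}{2165} \cdot \frac{1}{1935} = \frac{1635781}{465475}$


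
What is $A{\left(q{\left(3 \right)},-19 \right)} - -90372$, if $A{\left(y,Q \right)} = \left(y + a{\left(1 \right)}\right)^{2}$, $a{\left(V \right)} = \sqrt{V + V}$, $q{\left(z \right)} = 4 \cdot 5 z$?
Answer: $93974 + 120 \sqrt{2} \approx 94144.0$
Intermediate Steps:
$q{\left(z \right)} = 20 z$
$a{\left(V \right)} = \sqrt{2} \sqrt{V}$ ($a{\left(V \right)} = \sqrt{2 V} = \sqrt{2} \sqrt{V}$)
$A{\left(y,Q \right)} = \left(y + \sqrt{2}\right)^{2}$ ($A{\left(y,Q \right)} = \left(y + \sqrt{2} \sqrt{1}\right)^{2} = \left(y + \sqrt{2} \cdot 1\right)^{2} = \left(y + \sqrt{2}\right)^{2}$)
$A{\left(q{\left(3 \right)},-19 \right)} - -90372 = \left(20 \cdot 3 + \sqrt{2}\right)^{2} - -90372 = \left(60 + \sqrt{2}\right)^{2} + 90372 = 90372 + \left(60 + \sqrt{2}\right)^{2}$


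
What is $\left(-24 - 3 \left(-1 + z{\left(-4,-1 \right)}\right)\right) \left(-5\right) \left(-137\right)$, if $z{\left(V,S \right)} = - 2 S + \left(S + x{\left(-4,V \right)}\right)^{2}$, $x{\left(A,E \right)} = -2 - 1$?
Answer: $-51375$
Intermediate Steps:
$x{\left(A,E \right)} = -3$
$z{\left(V,S \right)} = \left(-3 + S\right)^{2} - 2 S$ ($z{\left(V,S \right)} = - 2 S + \left(S - 3\right)^{2} = - 2 S + \left(-3 + S\right)^{2} = \left(-3 + S\right)^{2} - 2 S$)
$\left(-24 - 3 \left(-1 + z{\left(-4,-1 \right)}\right)\right) \left(-5\right) \left(-137\right) = \left(-24 - 3 \left(-1 - \left(-2 - \left(-3 - 1\right)^{2}\right)\right)\right) \left(-5\right) \left(-137\right) = \left(-24 - 3 \left(-1 + \left(\left(-4\right)^{2} + 2\right)\right)\right) \left(-5\right) \left(-137\right) = \left(-24 - 3 \left(-1 + \left(16 + 2\right)\right)\right) \left(-5\right) \left(-137\right) = \left(-24 - 3 \left(-1 + 18\right)\right) \left(-5\right) \left(-137\right) = \left(-24 - 51\right) \left(-5\right) \left(-137\right) = \left(-75\right) \left(-5\right) \left(-137\right) = 375 \left(-137\right) = -51375$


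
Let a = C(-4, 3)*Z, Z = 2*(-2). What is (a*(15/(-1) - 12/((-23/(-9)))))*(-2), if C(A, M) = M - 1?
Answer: -7248/23 ≈ -315.13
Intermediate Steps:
C(A, M) = -1 + M
Z = -4
a = -8 (a = (-1 + 3)*(-4) = 2*(-4) = -8)
(a*(15/(-1) - 12/((-23/(-9)))))*(-2) = -8*(15/(-1) - 12/((-23/(-9))))*(-2) = -8*(15*(-1) - 12/((-23*(-⅑))))*(-2) = -8*(-15 - 12/23/9)*(-2) = -8*(-15 - 12*9/23)*(-2) = -8*(-15 - 108/23)*(-2) = -8*(-453/23)*(-2) = (3624/23)*(-2) = -7248/23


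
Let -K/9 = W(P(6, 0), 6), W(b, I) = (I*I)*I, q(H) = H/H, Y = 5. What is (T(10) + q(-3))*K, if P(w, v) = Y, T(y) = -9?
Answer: 15552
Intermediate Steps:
P(w, v) = 5
q(H) = 1
W(b, I) = I**3 (W(b, I) = I**2*I = I**3)
K = -1944 (K = -9*6**3 = -9*216 = -1944)
(T(10) + q(-3))*K = (-9 + 1)*(-1944) = -8*(-1944) = 15552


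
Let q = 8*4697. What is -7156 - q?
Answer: -44732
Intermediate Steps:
q = 37576
-7156 - q = -7156 - 1*37576 = -7156 - 37576 = -44732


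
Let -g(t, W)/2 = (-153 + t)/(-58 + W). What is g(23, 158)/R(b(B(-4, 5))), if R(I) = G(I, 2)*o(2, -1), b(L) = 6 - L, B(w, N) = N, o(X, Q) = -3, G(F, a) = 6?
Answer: -13/90 ≈ -0.14444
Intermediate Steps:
g(t, W) = -2*(-153 + t)/(-58 + W)
R(I) = -18 (R(I) = 6*(-3) = -18)
g(23, 158)/R(b(B(-4, 5))) = (2*(153 - 1*23)/(-58 + 158))/(-18) = (2*(153 - 23)/100)*(-1/18) = (2*(1/100)*130)*(-1/18) = (13/5)*(-1/18) = -13/90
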